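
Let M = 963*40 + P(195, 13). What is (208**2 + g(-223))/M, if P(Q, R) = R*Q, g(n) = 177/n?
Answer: 83893/79611 ≈ 1.0538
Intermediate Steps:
P(Q, R) = Q*R
M = 41055 (M = 963*40 + 195*13 = 38520 + 2535 = 41055)
(208**2 + g(-223))/M = (208**2 + 177/(-223))/41055 = (43264 + 177*(-1/223))*(1/41055) = (43264 - 177/223)*(1/41055) = (9647695/223)*(1/41055) = 83893/79611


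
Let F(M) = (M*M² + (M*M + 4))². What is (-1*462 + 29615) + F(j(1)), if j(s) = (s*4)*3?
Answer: 3548529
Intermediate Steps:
j(s) = 12*s (j(s) = (4*s)*3 = 12*s)
F(M) = (4 + M² + M³)² (F(M) = (M³ + (M² + 4))² = (M³ + (4 + M²))² = (4 + M² + M³)²)
(-1*462 + 29615) + F(j(1)) = (-1*462 + 29615) + (4 + (12*1)² + (12*1)³)² = (-462 + 29615) + (4 + 12² + 12³)² = 29153 + (4 + 144 + 1728)² = 29153 + 1876² = 29153 + 3519376 = 3548529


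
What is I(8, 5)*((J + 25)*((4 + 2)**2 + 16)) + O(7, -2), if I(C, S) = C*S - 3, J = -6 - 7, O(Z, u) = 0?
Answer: 23088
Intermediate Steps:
J = -13
I(C, S) = -3 + C*S
I(8, 5)*((J + 25)*((4 + 2)**2 + 16)) + O(7, -2) = (-3 + 8*5)*((-13 + 25)*((4 + 2)**2 + 16)) + 0 = (-3 + 40)*(12*(6**2 + 16)) + 0 = 37*(12*(36 + 16)) + 0 = 37*(12*52) + 0 = 37*624 + 0 = 23088 + 0 = 23088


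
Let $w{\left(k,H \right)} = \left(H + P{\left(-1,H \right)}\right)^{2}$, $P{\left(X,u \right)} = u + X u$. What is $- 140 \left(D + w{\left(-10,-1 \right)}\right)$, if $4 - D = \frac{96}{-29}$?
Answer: $- \frac{33740}{29} \approx -1163.4$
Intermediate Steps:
$D = \frac{212}{29}$ ($D = 4 - \frac{96}{-29} = 4 - 96 \left(- \frac{1}{29}\right) = 4 - - \frac{96}{29} = 4 + \frac{96}{29} = \frac{212}{29} \approx 7.3103$)
$w{\left(k,H \right)} = H^{2}$ ($w{\left(k,H \right)} = \left(H + H \left(1 - 1\right)\right)^{2} = \left(H + H 0\right)^{2} = \left(H + 0\right)^{2} = H^{2}$)
$- 140 \left(D + w{\left(-10,-1 \right)}\right) = - 140 \left(\frac{212}{29} + \left(-1\right)^{2}\right) = - 140 \left(\frac{212}{29} + 1\right) = \left(-140\right) \frac{241}{29} = - \frac{33740}{29}$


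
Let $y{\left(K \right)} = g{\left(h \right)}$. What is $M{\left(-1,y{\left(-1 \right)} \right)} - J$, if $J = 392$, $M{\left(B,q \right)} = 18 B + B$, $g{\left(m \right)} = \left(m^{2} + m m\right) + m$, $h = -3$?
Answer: $-411$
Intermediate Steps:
$g{\left(m \right)} = m + 2 m^{2}$ ($g{\left(m \right)} = \left(m^{2} + m^{2}\right) + m = 2 m^{2} + m = m + 2 m^{2}$)
$y{\left(K \right)} = 15$ ($y{\left(K \right)} = - 3 \left(1 + 2 \left(-3\right)\right) = - 3 \left(1 - 6\right) = \left(-3\right) \left(-5\right) = 15$)
$M{\left(B,q \right)} = 19 B$
$M{\left(-1,y{\left(-1 \right)} \right)} - J = 19 \left(-1\right) - 392 = -19 - 392 = -411$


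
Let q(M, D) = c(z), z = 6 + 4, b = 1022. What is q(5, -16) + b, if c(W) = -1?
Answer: 1021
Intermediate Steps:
z = 10
q(M, D) = -1
q(5, -16) + b = -1 + 1022 = 1021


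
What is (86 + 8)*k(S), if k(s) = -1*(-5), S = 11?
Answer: 470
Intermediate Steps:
k(s) = 5
(86 + 8)*k(S) = (86 + 8)*5 = 94*5 = 470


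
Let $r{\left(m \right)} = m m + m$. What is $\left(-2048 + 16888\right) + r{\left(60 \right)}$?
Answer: $18500$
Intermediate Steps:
$r{\left(m \right)} = m + m^{2}$ ($r{\left(m \right)} = m^{2} + m = m + m^{2}$)
$\left(-2048 + 16888\right) + r{\left(60 \right)} = \left(-2048 + 16888\right) + 60 \left(1 + 60\right) = 14840 + 60 \cdot 61 = 14840 + 3660 = 18500$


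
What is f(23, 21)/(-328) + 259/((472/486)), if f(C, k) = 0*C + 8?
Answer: 2580181/9676 ≈ 266.66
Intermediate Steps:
f(C, k) = 8 (f(C, k) = 0 + 8 = 8)
f(23, 21)/(-328) + 259/((472/486)) = 8/(-328) + 259/((472/486)) = 8*(-1/328) + 259/((472*(1/486))) = -1/41 + 259/(236/243) = -1/41 + 259*(243/236) = -1/41 + 62937/236 = 2580181/9676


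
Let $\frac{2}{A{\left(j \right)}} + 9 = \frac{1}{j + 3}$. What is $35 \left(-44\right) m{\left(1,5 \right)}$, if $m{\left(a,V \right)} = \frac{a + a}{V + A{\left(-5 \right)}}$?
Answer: $- \frac{8360}{13} \approx -643.08$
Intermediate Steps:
$A{\left(j \right)} = \frac{2}{-9 + \frac{1}{3 + j}}$ ($A{\left(j \right)} = \frac{2}{-9 + \frac{1}{j + 3}} = \frac{2}{-9 + \frac{1}{3 + j}}$)
$m{\left(a,V \right)} = \frac{2 a}{- \frac{4}{19} + V}$ ($m{\left(a,V \right)} = \frac{a + a}{V + \frac{2 \left(-3 - -5\right)}{26 + 9 \left(-5\right)}} = \frac{2 a}{V + \frac{2 \left(-3 + 5\right)}{26 - 45}} = \frac{2 a}{V + 2 \frac{1}{-19} \cdot 2} = \frac{2 a}{V + 2 \left(- \frac{1}{19}\right) 2} = \frac{2 a}{V - \frac{4}{19}} = \frac{2 a}{- \frac{4}{19} + V}$)
$35 \left(-44\right) m{\left(1,5 \right)} = 35 \left(-44\right) 38 \cdot 1 \frac{1}{-4 + 19 \cdot 5} = - 1540 \cdot 38 \cdot 1 \frac{1}{-4 + 95} = - 1540 \cdot 38 \cdot 1 \cdot \frac{1}{91} = \left(-1540\right) \frac{38}{91} = - \frac{8360}{13}$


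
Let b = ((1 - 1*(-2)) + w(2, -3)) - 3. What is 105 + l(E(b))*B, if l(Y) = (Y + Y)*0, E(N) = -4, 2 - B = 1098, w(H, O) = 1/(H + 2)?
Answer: 105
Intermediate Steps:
w(H, O) = 1/(2 + H)
B = -1096 (B = 2 - 1*1098 = 2 - 1098 = -1096)
b = ¼ (b = ((1 - 1*(-2)) + 1/(2 + 2)) - 3 = ((1 + 2) + 1/4) - 3 = (3 + ¼) - 3 = 13/4 - 3 = ¼ ≈ 0.25000)
l(Y) = 0 (l(Y) = (2*Y)*0 = 0)
105 + l(E(b))*B = 105 + 0*(-1096) = 105 + 0 = 105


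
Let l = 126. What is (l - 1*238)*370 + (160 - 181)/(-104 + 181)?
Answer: -455843/11 ≈ -41440.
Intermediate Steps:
(l - 1*238)*370 + (160 - 181)/(-104 + 181) = (126 - 1*238)*370 + (160 - 181)/(-104 + 181) = (126 - 238)*370 - 21/77 = -112*370 - 21*1/77 = -41440 - 3/11 = -455843/11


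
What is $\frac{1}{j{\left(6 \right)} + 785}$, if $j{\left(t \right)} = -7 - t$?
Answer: $\frac{1}{772} \approx 0.0012953$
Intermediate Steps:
$\frac{1}{j{\left(6 \right)} + 785} = \frac{1}{\left(-7 - 6\right) + 785} = \frac{1}{-13 + 785} = \frac{1}{772}$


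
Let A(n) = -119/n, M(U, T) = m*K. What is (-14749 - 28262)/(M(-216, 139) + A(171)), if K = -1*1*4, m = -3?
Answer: -7354881/1933 ≈ -3804.9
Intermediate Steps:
K = -4 (K = -1*4 = -4)
M(U, T) = 12 (M(U, T) = -3*(-4) = 12)
(-14749 - 28262)/(M(-216, 139) + A(171)) = (-14749 - 28262)/(12 - 119/171) = -43011/(12 - 119*1/171) = -43011/(12 - 119/171) = -43011/1933/171 = -43011*171/1933 = -7354881/1933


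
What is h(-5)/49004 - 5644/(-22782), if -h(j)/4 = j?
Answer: 34629277/139551141 ≈ 0.24815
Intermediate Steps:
h(j) = -4*j
h(-5)/49004 - 5644/(-22782) = -4*(-5)/49004 - 5644/(-22782) = 20*(1/49004) - 5644*(-1/22782) = 5/12251 + 2822/11391 = 34629277/139551141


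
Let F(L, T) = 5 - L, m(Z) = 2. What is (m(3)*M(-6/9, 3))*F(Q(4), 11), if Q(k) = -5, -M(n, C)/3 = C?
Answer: -180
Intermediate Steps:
M(n, C) = -3*C
(m(3)*M(-6/9, 3))*F(Q(4), 11) = (2*(-3*3))*(5 - 1*(-5)) = (2*(-9))*(5 + 5) = -18*10 = -180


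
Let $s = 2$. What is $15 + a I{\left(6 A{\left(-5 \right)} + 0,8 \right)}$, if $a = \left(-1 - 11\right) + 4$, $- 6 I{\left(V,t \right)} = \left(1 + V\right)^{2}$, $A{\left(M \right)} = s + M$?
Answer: $\frac{1201}{3} \approx 400.33$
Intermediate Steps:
$A{\left(M \right)} = 2 + M$
$I{\left(V,t \right)} = - \frac{\left(1 + V\right)^{2}}{6}$
$a = -8$ ($a = -12 + 4 = -8$)
$15 + a I{\left(6 A{\left(-5 \right)} + 0,8 \right)} = 15 - 8 \left(- \frac{\left(1 + \left(6 \left(2 - 5\right) + 0\right)\right)^{2}}{6}\right) = 15 - 8 \left(- \frac{\left(1 + \left(6 \left(-3\right) + 0\right)\right)^{2}}{6}\right) = 15 - 8 \left(- \frac{\left(1 + \left(-18 + 0\right)\right)^{2}}{6}\right) = 15 - 8 \left(- \frac{\left(1 - 18\right)^{2}}{6}\right) = 15 - 8 \left(- \frac{\left(-17\right)^{2}}{6}\right) = 15 - 8 \left(\left(- \frac{1}{6}\right) 289\right) = 15 - - \frac{1156}{3} = 15 + \frac{1156}{3} = \frac{1201}{3}$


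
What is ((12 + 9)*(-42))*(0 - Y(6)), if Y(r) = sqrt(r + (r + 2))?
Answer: 882*sqrt(14) ≈ 3300.1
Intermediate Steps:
Y(r) = sqrt(2 + 2*r) (Y(r) = sqrt(r + (2 + r)) = sqrt(2 + 2*r))
((12 + 9)*(-42))*(0 - Y(6)) = ((12 + 9)*(-42))*(0 - sqrt(2 + 2*6)) = (21*(-42))*(0 - sqrt(2 + 12)) = -882*(0 - sqrt(14)) = -(-882)*sqrt(14) = 882*sqrt(14)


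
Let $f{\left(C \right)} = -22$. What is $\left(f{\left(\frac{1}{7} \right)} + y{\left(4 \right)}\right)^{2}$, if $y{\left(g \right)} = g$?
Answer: $324$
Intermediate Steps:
$\left(f{\left(\frac{1}{7} \right)} + y{\left(4 \right)}\right)^{2} = \left(-22 + 4\right)^{2} = \left(-18\right)^{2} = 324$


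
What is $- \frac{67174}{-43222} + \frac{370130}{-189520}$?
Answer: $- \frac{163347119}{409571672} \approx -0.39882$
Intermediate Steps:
$- \frac{67174}{-43222} + \frac{370130}{-189520} = \left(-67174\right) \left(- \frac{1}{43222}\right) + 370130 \left(- \frac{1}{189520}\right) = \frac{33587}{21611} - \frac{37013}{18952} = - \frac{163347119}{409571672}$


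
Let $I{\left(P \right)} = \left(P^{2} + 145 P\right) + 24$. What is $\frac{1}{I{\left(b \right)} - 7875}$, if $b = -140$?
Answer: $- \frac{1}{8551} \approx -0.00011695$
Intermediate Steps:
$I{\left(P \right)} = 24 + P^{2} + 145 P$
$\frac{1}{I{\left(b \right)} - 7875} = \frac{1}{\left(24 + \left(-140\right)^{2} + 145 \left(-140\right)\right) - 7875} = \frac{1}{\left(24 + 19600 - 20300\right) - 7875} = \frac{1}{-676 - 7875} = \frac{1}{-8551} = - \frac{1}{8551}$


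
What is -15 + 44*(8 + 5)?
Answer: 557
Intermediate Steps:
-15 + 44*(8 + 5) = -15 + 44*13 = -15 + 572 = 557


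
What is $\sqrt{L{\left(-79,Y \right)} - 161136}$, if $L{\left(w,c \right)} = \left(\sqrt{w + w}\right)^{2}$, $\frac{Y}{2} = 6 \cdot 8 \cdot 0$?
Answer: $i \sqrt{161294} \approx 401.61 i$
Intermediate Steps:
$Y = 0$ ($Y = 2 \cdot 6 \cdot 8 \cdot 0 = 2 \cdot 48 \cdot 0 = 2 \cdot 0 = 0$)
$L{\left(w,c \right)} = 2 w$ ($L{\left(w,c \right)} = \left(\sqrt{2 w}\right)^{2} = \left(\sqrt{2} \sqrt{w}\right)^{2} = 2 w$)
$\sqrt{L{\left(-79,Y \right)} - 161136} = \sqrt{2 \left(-79\right) - 161136} = \sqrt{-158 - 161136} = \sqrt{-161294} = i \sqrt{161294}$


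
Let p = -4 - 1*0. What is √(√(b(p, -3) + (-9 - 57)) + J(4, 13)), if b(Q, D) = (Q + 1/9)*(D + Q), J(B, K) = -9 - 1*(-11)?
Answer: √(18 + 3*I*√349)/3 ≈ 2.0665 + 1.5067*I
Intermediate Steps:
p = -4 (p = -4 + 0 = -4)
J(B, K) = 2 (J(B, K) = -9 + 11 = 2)
b(Q, D) = (⅑ + Q)*(D + Q) (b(Q, D) = (Q + ⅑)*(D + Q) = (⅑ + Q)*(D + Q))
√(√(b(p, -3) + (-9 - 57)) + J(4, 13)) = √(√(((-4)² + (⅑)*(-3) + (⅑)*(-4) - 3*(-4)) + (-9 - 57)) + 2) = √(√((16 - ⅓ - 4/9 + 12) - 66) + 2) = √(√(245/9 - 66) + 2) = √(√(-349/9) + 2) = √(I*√349/3 + 2) = √(2 + I*√349/3)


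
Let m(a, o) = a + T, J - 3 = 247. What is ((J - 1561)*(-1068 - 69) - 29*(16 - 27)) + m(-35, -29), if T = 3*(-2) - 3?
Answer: 1490882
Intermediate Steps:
T = -9 (T = -6 - 3 = -9)
J = 250 (J = 3 + 247 = 250)
m(a, o) = -9 + a (m(a, o) = a - 9 = -9 + a)
((J - 1561)*(-1068 - 69) - 29*(16 - 27)) + m(-35, -29) = ((250 - 1561)*(-1068 - 69) - 29*(16 - 27)) + (-9 - 35) = (-1311*(-1137) - 29*(-11)) - 44 = (1490607 + 319) - 44 = 1490926 - 44 = 1490882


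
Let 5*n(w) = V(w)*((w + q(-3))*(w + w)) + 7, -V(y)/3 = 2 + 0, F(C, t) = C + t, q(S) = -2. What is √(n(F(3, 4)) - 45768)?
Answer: I*√1146265/5 ≈ 214.13*I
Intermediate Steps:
V(y) = -6 (V(y) = -3*(2 + 0) = -3*2 = -6)
n(w) = 7/5 - 12*w*(-2 + w)/5 (n(w) = (-6*(w - 2)*(w + w) + 7)/5 = (-6*(-2 + w)*2*w + 7)/5 = (-12*w*(-2 + w) + 7)/5 = (7 - 12*w*(-2 + w))/5 = 7/5 - 12*w*(-2 + w)/5)
√(n(F(3, 4)) - 45768) = √((7/5 - 12*(3 + 4)²/5 + 24*(3 + 4)/5) - 45768) = √((7/5 - 12/5*7² + (24/5)*7) - 45768) = √((7/5 - 12/5*49 + 168/5) - 45768) = √((7/5 - 588/5 + 168/5) - 45768) = √(-413/5 - 45768) = √(-229253/5) = I*√1146265/5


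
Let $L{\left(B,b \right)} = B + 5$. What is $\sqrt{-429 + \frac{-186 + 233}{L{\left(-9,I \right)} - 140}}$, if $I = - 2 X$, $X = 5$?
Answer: $\frac{i \sqrt{61823}}{12} \approx 20.72 i$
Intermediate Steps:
$I = -10$ ($I = \left(-2\right) 5 = -10$)
$L{\left(B,b \right)} = 5 + B$
$\sqrt{-429 + \frac{-186 + 233}{L{\left(-9,I \right)} - 140}} = \sqrt{-429 + \frac{-186 + 233}{\left(5 - 9\right) - 140}} = \sqrt{-429 + \frac{47}{-4 - 140}} = \sqrt{-429 + \frac{47}{-144}} = \sqrt{-429 + 47 \left(- \frac{1}{144}\right)} = \sqrt{-429 - \frac{47}{144}} = \sqrt{- \frac{61823}{144}} = \frac{i \sqrt{61823}}{12}$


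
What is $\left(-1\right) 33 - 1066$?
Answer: $-1099$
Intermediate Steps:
$\left(-1\right) 33 - 1066 = -33 - 1066 = -1099$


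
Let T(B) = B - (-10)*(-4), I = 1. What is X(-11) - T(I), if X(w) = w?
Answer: 28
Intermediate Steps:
T(B) = -40 + B (T(B) = B - 1*40 = B - 40 = -40 + B)
X(-11) - T(I) = -11 - (-40 + 1) = -11 - 1*(-39) = -11 + 39 = 28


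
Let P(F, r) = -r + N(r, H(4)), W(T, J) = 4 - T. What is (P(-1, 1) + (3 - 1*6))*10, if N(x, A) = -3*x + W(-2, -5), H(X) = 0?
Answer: -10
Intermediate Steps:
N(x, A) = 6 - 3*x (N(x, A) = -3*x + (4 - 1*(-2)) = -3*x + (4 + 2) = -3*x + 6 = 6 - 3*x)
P(F, r) = 6 - 4*r (P(F, r) = -r + (6 - 3*r) = 6 - 4*r)
(P(-1, 1) + (3 - 1*6))*10 = ((6 - 4*1) + (3 - 1*6))*10 = ((6 - 4) + (3 - 6))*10 = (2 - 3)*10 = -1*10 = -10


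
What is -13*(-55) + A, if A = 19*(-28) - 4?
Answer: 179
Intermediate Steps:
A = -536 (A = -532 - 4 = -536)
-13*(-55) + A = -13*(-55) - 536 = 715 - 536 = 179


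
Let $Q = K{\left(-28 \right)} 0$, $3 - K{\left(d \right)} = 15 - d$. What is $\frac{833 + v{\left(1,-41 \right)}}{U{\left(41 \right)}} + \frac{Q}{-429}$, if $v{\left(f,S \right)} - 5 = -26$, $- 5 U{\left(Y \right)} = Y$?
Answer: $- \frac{4060}{41} \approx -99.024$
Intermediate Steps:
$U{\left(Y \right)} = - \frac{Y}{5}$
$K{\left(d \right)} = -12 + d$ ($K{\left(d \right)} = 3 - \left(15 - d\right) = 3 + \left(-15 + d\right) = -12 + d$)
$v{\left(f,S \right)} = -21$ ($v{\left(f,S \right)} = 5 - 26 = -21$)
$Q = 0$ ($Q = \left(-12 - 28\right) 0 = \left(-40\right) 0 = 0$)
$\frac{833 + v{\left(1,-41 \right)}}{U{\left(41 \right)}} + \frac{Q}{-429} = \frac{833 - 21}{\left(- \frac{1}{5}\right) 41} + \frac{0}{-429} = \frac{812}{- \frac{41}{5}} + 0 \left(- \frac{1}{429}\right) = 812 \left(- \frac{5}{41}\right) + 0 = - \frac{4060}{41} + 0 = - \frac{4060}{41}$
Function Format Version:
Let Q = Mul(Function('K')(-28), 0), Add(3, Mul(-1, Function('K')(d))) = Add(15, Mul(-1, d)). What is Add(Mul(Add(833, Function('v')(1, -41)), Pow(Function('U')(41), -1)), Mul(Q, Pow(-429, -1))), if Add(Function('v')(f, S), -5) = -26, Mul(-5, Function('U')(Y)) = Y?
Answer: Rational(-4060, 41) ≈ -99.024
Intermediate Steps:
Function('U')(Y) = Mul(Rational(-1, 5), Y)
Function('K')(d) = Add(-12, d) (Function('K')(d) = Add(3, Mul(-1, Add(15, Mul(-1, d)))) = Add(3, Add(-15, d)) = Add(-12, d))
Function('v')(f, S) = -21 (Function('v')(f, S) = Add(5, -26) = -21)
Q = 0 (Q = Mul(Add(-12, -28), 0) = Mul(-40, 0) = 0)
Add(Mul(Add(833, Function('v')(1, -41)), Pow(Function('U')(41), -1)), Mul(Q, Pow(-429, -1))) = Add(Mul(Add(833, -21), Pow(Mul(Rational(-1, 5), 41), -1)), Mul(0, Pow(-429, -1))) = Add(Mul(812, Pow(Rational(-41, 5), -1)), Mul(0, Rational(-1, 429))) = Add(Mul(812, Rational(-5, 41)), 0) = Add(Rational(-4060, 41), 0) = Rational(-4060, 41)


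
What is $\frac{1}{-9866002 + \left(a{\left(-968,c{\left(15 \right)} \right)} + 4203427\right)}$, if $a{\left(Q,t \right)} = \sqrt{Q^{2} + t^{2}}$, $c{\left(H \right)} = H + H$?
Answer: $- \frac{5662575}{32064754692701} - \frac{2 \sqrt{234481}}{32064754692701} \approx -1.7663 \cdot 10^{-7}$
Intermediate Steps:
$c{\left(H \right)} = 2 H$
$\frac{1}{-9866002 + \left(a{\left(-968,c{\left(15 \right)} \right)} + 4203427\right)} = \frac{1}{-9866002 + \left(\sqrt{\left(-968\right)^{2} + \left(2 \cdot 15\right)^{2}} + 4203427\right)} = \frac{1}{-9866002 + \left(\sqrt{937024 + 30^{2}} + 4203427\right)} = \frac{1}{-9866002 + \left(\sqrt{937024 + 900} + 4203427\right)} = \frac{1}{-9866002 + \left(\sqrt{937924} + 4203427\right)} = \frac{1}{-9866002 + \left(2 \sqrt{234481} + 4203427\right)} = \frac{1}{-9866002 + \left(4203427 + 2 \sqrt{234481}\right)} = \frac{1}{-5662575 + 2 \sqrt{234481}}$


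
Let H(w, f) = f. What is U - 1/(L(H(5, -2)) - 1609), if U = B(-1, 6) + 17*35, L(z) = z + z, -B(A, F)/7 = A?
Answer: 971027/1613 ≈ 602.00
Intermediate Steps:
B(A, F) = -7*A
L(z) = 2*z
U = 602 (U = -7*(-1) + 17*35 = 7 + 595 = 602)
U - 1/(L(H(5, -2)) - 1609) = 602 - 1/(2*(-2) - 1609) = 602 - 1/(-4 - 1609) = 602 - 1/(-1613) = 602 - 1*(-1/1613) = 602 + 1/1613 = 971027/1613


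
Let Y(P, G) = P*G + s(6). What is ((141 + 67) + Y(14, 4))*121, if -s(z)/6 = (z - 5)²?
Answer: 31218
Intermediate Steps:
s(z) = -6*(-5 + z)² (s(z) = -6*(z - 5)² = -6*(-5 + z)²)
Y(P, G) = -6 + G*P (Y(P, G) = P*G - 6*(-5 + 6)² = G*P - 6*1² = G*P - 6*1 = G*P - 6 = -6 + G*P)
((141 + 67) + Y(14, 4))*121 = ((141 + 67) + (-6 + 4*14))*121 = (208 + (-6 + 56))*121 = (208 + 50)*121 = 258*121 = 31218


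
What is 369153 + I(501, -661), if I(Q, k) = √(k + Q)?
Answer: 369153 + 4*I*√10 ≈ 3.6915e+5 + 12.649*I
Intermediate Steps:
I(Q, k) = √(Q + k)
369153 + I(501, -661) = 369153 + √(501 - 661) = 369153 + √(-160) = 369153 + 4*I*√10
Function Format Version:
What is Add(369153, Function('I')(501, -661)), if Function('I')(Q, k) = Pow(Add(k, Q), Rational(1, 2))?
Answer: Add(369153, Mul(4, I, Pow(10, Rational(1, 2)))) ≈ Add(3.6915e+5, Mul(12.649, I))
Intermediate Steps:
Function('I')(Q, k) = Pow(Add(Q, k), Rational(1, 2))
Add(369153, Function('I')(501, -661)) = Add(369153, Pow(Add(501, -661), Rational(1, 2))) = Add(369153, Pow(-160, Rational(1, 2))) = Add(369153, Mul(4, I, Pow(10, Rational(1, 2))))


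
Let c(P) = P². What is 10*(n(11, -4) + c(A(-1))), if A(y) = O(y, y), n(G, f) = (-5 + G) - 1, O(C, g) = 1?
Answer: 60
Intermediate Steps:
n(G, f) = -6 + G
A(y) = 1
10*(n(11, -4) + c(A(-1))) = 10*((-6 + 11) + 1²) = 10*(5 + 1) = 10*6 = 60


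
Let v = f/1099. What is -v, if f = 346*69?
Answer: -23874/1099 ≈ -21.723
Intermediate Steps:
f = 23874
v = 23874/1099 ≈ 21.723
-v = -1*23874/1099 = -23874/1099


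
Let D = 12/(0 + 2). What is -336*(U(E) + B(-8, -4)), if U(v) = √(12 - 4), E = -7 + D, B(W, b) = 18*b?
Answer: 24192 - 672*√2 ≈ 23242.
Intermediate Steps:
D = 6 (D = 12/2 = 12*(½) = 6)
E = -1 (E = -7 + 6 = -1)
U(v) = 2*√2 (U(v) = √8 = 2*√2)
-336*(U(E) + B(-8, -4)) = -336*(2*√2 + 18*(-4)) = -336*(2*√2 - 72) = -336*(-72 + 2*√2) = 24192 - 672*√2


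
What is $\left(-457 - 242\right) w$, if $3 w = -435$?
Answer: $101355$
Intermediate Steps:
$w = -145$ ($w = \frac{1}{3} \left(-435\right) = -145$)
$\left(-457 - 242\right) w = \left(-457 - 242\right) \left(-145\right) = \left(-699\right) \left(-145\right) = 101355$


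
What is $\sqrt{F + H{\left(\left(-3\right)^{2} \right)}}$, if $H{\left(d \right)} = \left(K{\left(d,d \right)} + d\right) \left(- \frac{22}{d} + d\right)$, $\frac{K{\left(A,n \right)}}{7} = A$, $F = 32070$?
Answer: $\sqrt{32542} \approx 180.39$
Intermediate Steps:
$K{\left(A,n \right)} = 7 A$
$H{\left(d \right)} = 8 d \left(d - \frac{22}{d}\right)$ ($H{\left(d \right)} = \left(7 d + d\right) \left(- \frac{22}{d} + d\right) = 8 d \left(d - \frac{22}{d}\right)$)
$\sqrt{F + H{\left(\left(-3\right)^{2} \right)}} = \sqrt{32070 - \left(176 - 8 \left(\left(-3\right)^{2}\right)^{2}\right)} = \sqrt{32070 - \left(176 - 8 \cdot 9^{2}\right)} = \sqrt{32070 + \left(-176 + 8 \cdot 81\right)} = \sqrt{32070 + \left(-176 + 648\right)} = \sqrt{32070 + 472} = \sqrt{32542}$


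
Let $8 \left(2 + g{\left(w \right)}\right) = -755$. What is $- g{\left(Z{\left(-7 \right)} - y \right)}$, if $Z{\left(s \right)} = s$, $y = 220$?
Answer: $\frac{771}{8} \approx 96.375$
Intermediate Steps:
$g{\left(w \right)} = - \frac{771}{8}$ ($g{\left(w \right)} = -2 + \frac{1}{8} \left(-755\right) = -2 - \frac{755}{8} = - \frac{771}{8}$)
$- g{\left(Z{\left(-7 \right)} - y \right)} = \left(-1\right) \left(- \frac{771}{8}\right) = \frac{771}{8}$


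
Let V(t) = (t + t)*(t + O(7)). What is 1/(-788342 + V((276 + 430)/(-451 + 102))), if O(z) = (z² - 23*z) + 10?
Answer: -121801/95969582694 ≈ -1.2692e-6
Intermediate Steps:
O(z) = 10 + z² - 23*z
V(t) = 2*t*(-102 + t) (V(t) = (t + t)*(t + (10 + 7² - 23*7)) = (2*t)*(t + (10 + 49 - 161)) = (2*t)*(t - 102) = (2*t)*(-102 + t) = 2*t*(-102 + t))
1/(-788342 + V((276 + 430)/(-451 + 102))) = 1/(-788342 + 2*((276 + 430)/(-451 + 102))*(-102 + (276 + 430)/(-451 + 102))) = 1/(-788342 + 2*(706/(-349))*(-102 + 706/(-349))) = 1/(-788342 + 2*(706*(-1/349))*(-102 + 706*(-1/349))) = 1/(-788342 + 2*(-706/349)*(-102 - 706/349)) = 1/(-788342 + 2*(-706/349)*(-36304/349)) = 1/(-788342 + 51261248/121801) = 1/(-95969582694/121801) = -121801/95969582694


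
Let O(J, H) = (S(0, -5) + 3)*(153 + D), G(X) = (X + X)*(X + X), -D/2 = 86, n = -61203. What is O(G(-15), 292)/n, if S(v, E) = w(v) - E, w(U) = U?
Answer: 152/61203 ≈ 0.0024835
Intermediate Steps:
S(v, E) = v - E
D = -172 (D = -2*86 = -172)
G(X) = 4*X² (G(X) = (2*X)*(2*X) = 4*X²)
O(J, H) = -152 (O(J, H) = ((0 - 1*(-5)) + 3)*(153 - 172) = ((0 + 5) + 3)*(-19) = (5 + 3)*(-19) = 8*(-19) = -152)
O(G(-15), 292)/n = -152/(-61203) = -152*(-1/61203) = 152/61203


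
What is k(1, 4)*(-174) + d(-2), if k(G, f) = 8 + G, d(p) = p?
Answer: -1568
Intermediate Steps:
k(1, 4)*(-174) + d(-2) = (8 + 1)*(-174) - 2 = 9*(-174) - 2 = -1566 - 2 = -1568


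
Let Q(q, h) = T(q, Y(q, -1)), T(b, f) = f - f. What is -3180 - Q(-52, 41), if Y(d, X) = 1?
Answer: -3180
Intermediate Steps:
T(b, f) = 0
Q(q, h) = 0
-3180 - Q(-52, 41) = -3180 - 1*0 = -3180 + 0 = -3180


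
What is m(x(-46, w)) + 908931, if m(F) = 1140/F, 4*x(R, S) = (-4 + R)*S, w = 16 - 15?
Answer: 4544199/5 ≈ 9.0884e+5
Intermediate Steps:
w = 1
x(R, S) = S*(-4 + R)/4 (x(R, S) = ((-4 + R)*S)/4 = (S*(-4 + R))/4 = S*(-4 + R)/4)
m(x(-46, w)) + 908931 = 1140/(((¼)*1*(-4 - 46))) + 908931 = 1140/(((¼)*1*(-50))) + 908931 = 1140/(-25/2) + 908931 = 1140*(-2/25) + 908931 = -456/5 + 908931 = 4544199/5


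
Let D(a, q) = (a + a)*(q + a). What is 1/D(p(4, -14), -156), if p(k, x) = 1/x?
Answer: 98/2185 ≈ 0.044851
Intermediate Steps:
D(a, q) = 2*a*(a + q) (D(a, q) = (2*a)*(a + q) = 2*a*(a + q))
1/D(p(4, -14), -156) = 1/(2*(1/(-14) - 156)/(-14)) = 1/(2*(-1/14)*(-1/14 - 156)) = 1/(2*(-1/14)*(-2185/14)) = 1/(2185/98) = 98/2185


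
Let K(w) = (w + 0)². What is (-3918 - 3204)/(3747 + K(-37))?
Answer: -3561/2558 ≈ -1.3921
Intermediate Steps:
K(w) = w²
(-3918 - 3204)/(3747 + K(-37)) = (-3918 - 3204)/(3747 + (-37)²) = -7122/(3747 + 1369) = -7122/5116 = -7122*1/5116 = -3561/2558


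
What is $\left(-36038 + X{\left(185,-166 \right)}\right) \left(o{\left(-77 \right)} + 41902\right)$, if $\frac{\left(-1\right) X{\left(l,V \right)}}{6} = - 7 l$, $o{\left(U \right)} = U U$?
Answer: $-1352086708$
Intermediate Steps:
$o{\left(U \right)} = U^{2}$
$X{\left(l,V \right)} = 42 l$ ($X{\left(l,V \right)} = - 6 \left(- 7 l\right) = 42 l$)
$\left(-36038 + X{\left(185,-166 \right)}\right) \left(o{\left(-77 \right)} + 41902\right) = \left(-36038 + 42 \cdot 185\right) \left(\left(-77\right)^{2} + 41902\right) = \left(-36038 + 7770\right) \left(5929 + 41902\right) = \left(-28268\right) 47831 = -1352086708$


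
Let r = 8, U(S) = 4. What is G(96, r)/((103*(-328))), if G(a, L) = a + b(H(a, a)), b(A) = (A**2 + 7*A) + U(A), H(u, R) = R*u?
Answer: -21249817/8446 ≈ -2516.0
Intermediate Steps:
b(A) = 4 + A**2 + 7*A (b(A) = (A**2 + 7*A) + 4 = 4 + A**2 + 7*A)
G(a, L) = 4 + a + a**4 + 7*a**2 (G(a, L) = a + (4 + (a*a)**2 + 7*(a*a)) = a + (4 + (a**2)**2 + 7*a**2) = a + (4 + a**4 + 7*a**2) = 4 + a + a**4 + 7*a**2)
G(96, r)/((103*(-328))) = (4 + 96 + 96**4 + 7*96**2)/((103*(-328))) = (4 + 96 + 84934656 + 7*9216)/(-33784) = (4 + 96 + 84934656 + 64512)*(-1/33784) = 84999268*(-1/33784) = -21249817/8446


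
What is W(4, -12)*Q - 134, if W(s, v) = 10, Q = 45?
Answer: 316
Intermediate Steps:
W(4, -12)*Q - 134 = 10*45 - 134 = 450 - 134 = 316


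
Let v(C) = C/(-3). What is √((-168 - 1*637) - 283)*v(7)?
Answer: -56*I*√17/3 ≈ -76.965*I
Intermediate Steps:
v(C) = -C/3 (v(C) = C*(-⅓) = -C/3)
√((-168 - 1*637) - 283)*v(7) = √((-168 - 1*637) - 283)*(-⅓*7) = √((-168 - 637) - 283)*(-7/3) = √(-805 - 283)*(-7/3) = √(-1088)*(-7/3) = (8*I*√17)*(-7/3) = -56*I*√17/3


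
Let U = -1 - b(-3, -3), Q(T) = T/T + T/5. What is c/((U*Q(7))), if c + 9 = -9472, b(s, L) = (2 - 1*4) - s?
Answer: 47405/24 ≈ 1975.2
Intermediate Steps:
Q(T) = 1 + T/5 (Q(T) = 1 + T*(⅕) = 1 + T/5)
b(s, L) = -2 - s (b(s, L) = (2 - 4) - s = -2 - s)
c = -9481 (c = -9 - 9472 = -9481)
U = -2 (U = -1 - (-2 - 1*(-3)) = -1 - (-2 + 3) = -1 - 1*1 = -1 - 1 = -2)
c/((U*Q(7))) = -9481*(-1/(2*(1 + (⅕)*7))) = -9481*(-1/(2*(1 + 7/5))) = -9481/((-2*12/5)) = -9481/(-24/5) = -9481*(-5/24) = 47405/24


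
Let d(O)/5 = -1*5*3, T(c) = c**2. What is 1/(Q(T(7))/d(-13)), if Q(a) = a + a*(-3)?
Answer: 75/98 ≈ 0.76531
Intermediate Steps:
d(O) = -75 (d(O) = 5*(-1*5*3) = 5*(-5*3) = 5*(-15) = -75)
Q(a) = -2*a (Q(a) = a - 3*a = -2*a)
1/(Q(T(7))/d(-13)) = 1/(-2*7**2/(-75)) = 1/(-2*49*(-1/75)) = 1/(-98*(-1/75)) = 1/(98/75) = 75/98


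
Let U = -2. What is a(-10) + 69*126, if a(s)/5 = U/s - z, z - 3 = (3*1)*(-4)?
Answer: 8740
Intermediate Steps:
z = -9 (z = 3 + (3*1)*(-4) = 3 + 3*(-4) = 3 - 12 = -9)
a(s) = 45 - 10/s (a(s) = 5*(-2/s - 1*(-9)) = 5*(-2/s + 9) = 5*(9 - 2/s) = 45 - 10/s)
a(-10) + 69*126 = (45 - 10/(-10)) + 69*126 = (45 - 10*(-⅒)) + 8694 = (45 + 1) + 8694 = 46 + 8694 = 8740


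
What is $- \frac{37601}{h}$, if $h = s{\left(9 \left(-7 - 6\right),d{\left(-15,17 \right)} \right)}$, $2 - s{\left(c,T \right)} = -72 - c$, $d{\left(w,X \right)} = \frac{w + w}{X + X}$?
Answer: $\frac{37601}{43} \approx 874.44$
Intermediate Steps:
$d{\left(w,X \right)} = \frac{w}{X}$ ($d{\left(w,X \right)} = \frac{2 w}{2 X} = 2 w \frac{1}{2 X} = \frac{w}{X}$)
$s{\left(c,T \right)} = 74 + c$ ($s{\left(c,T \right)} = 2 - \left(-72 - c\right) = 2 + \left(72 + c\right) = 74 + c$)
$h = -43$ ($h = 74 + 9 \left(-7 - 6\right) = 74 + 9 \left(-13\right) = 74 - 117 = -43$)
$- \frac{37601}{h} = - \frac{37601}{-43} = \left(-37601\right) \left(- \frac{1}{43}\right) = \frac{37601}{43}$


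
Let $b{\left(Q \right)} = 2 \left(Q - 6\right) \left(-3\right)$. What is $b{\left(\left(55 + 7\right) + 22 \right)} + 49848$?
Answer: $49380$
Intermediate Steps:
$b{\left(Q \right)} = 36 - 6 Q$ ($b{\left(Q \right)} = 2 \left(-6 + Q\right) \left(-3\right) = \left(-12 + 2 Q\right) \left(-3\right) = 36 - 6 Q$)
$b{\left(\left(55 + 7\right) + 22 \right)} + 49848 = \left(36 - 6 \left(\left(55 + 7\right) + 22\right)\right) + 49848 = \left(36 - 6 \left(62 + 22\right)\right) + 49848 = \left(36 - 504\right) + 49848 = -468 + 49848 = 49380$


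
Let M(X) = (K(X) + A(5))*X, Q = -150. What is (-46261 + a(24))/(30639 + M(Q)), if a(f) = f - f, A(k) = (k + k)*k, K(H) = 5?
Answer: -46261/22389 ≈ -2.0662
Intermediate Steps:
A(k) = 2*k**2 (A(k) = (2*k)*k = 2*k**2)
M(X) = 55*X (M(X) = (5 + 2*5**2)*X = (5 + 2*25)*X = (5 + 50)*X = 55*X)
a(f) = 0
(-46261 + a(24))/(30639 + M(Q)) = (-46261 + 0)/(30639 + 55*(-150)) = -46261/(30639 - 8250) = -46261/22389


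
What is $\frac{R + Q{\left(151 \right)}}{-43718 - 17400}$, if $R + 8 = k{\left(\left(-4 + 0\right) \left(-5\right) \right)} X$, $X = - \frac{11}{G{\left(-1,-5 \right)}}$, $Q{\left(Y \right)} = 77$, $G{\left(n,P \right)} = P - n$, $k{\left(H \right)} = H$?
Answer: $- \frac{62}{30559} \approx -0.0020289$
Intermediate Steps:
$X = \frac{11}{4}$ ($X = - \frac{11}{-5 - -1} = - \frac{11}{-5 + 1} = - \frac{11}{-4} = \left(-11\right) \left(- \frac{1}{4}\right) = \frac{11}{4} \approx 2.75$)
$R = 47$ ($R = -8 + \left(-4 + 0\right) \left(-5\right) \frac{11}{4} = -8 + \left(-4\right) \left(-5\right) \frac{11}{4} = -8 + 20 \cdot \frac{11}{4} = -8 + 55 = 47$)
$\frac{R + Q{\left(151 \right)}}{-43718 - 17400} = \frac{47 + 77}{-43718 - 17400} = \frac{124}{-61118} = 124 \left(- \frac{1}{61118}\right) = - \frac{62}{30559}$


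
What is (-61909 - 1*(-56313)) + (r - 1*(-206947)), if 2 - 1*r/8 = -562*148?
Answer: 866775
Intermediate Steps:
r = 665424 (r = 16 - (-4496)*148 = 16 - 8*(-83176) = 16 + 665408 = 665424)
(-61909 - 1*(-56313)) + (r - 1*(-206947)) = (-61909 - 1*(-56313)) + (665424 - 1*(-206947)) = (-61909 + 56313) + (665424 + 206947) = -5596 + 872371 = 866775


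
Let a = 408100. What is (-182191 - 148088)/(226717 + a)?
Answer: -330279/634817 ≈ -0.52027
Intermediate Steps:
(-182191 - 148088)/(226717 + a) = (-182191 - 148088)/(226717 + 408100) = -330279/634817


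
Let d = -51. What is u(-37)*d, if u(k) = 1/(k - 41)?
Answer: 17/26 ≈ 0.65385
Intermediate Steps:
u(k) = 1/(-41 + k)
u(-37)*d = -51/(-41 - 37) = -51/(-78) = -1/78*(-51) = 17/26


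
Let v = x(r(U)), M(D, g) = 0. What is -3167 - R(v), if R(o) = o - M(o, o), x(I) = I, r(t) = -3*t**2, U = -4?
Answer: -3119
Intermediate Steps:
v = -48 (v = -3*(-4)**2 = -3*16 = -48)
R(o) = o (R(o) = o - 1*0 = o + 0 = o)
-3167 - R(v) = -3167 - 1*(-48) = -3167 + 48 = -3119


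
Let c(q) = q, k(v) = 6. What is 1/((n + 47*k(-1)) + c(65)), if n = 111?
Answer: 1/458 ≈ 0.0021834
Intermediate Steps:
1/((n + 47*k(-1)) + c(65)) = 1/((111 + 47*6) + 65) = 1/((111 + 282) + 65) = 1/(393 + 65) = 1/458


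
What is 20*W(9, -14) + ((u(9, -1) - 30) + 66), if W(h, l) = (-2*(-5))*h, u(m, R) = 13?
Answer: 1849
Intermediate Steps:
W(h, l) = 10*h
20*W(9, -14) + ((u(9, -1) - 30) + 66) = 20*(10*9) + ((13 - 30) + 66) = 20*90 + (-17 + 66) = 1800 + 49 = 1849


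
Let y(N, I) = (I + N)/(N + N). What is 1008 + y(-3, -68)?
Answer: 6119/6 ≈ 1019.8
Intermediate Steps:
y(N, I) = (I + N)/(2*N) (y(N, I) = (I + N)/((2*N)) = (I + N)*(1/(2*N)) = (I + N)/(2*N))
1008 + y(-3, -68) = 1008 + (1/2)*(-68 - 3)/(-3) = 1008 + (1/2)*(-1/3)*(-71) = 1008 + 71/6 = 6119/6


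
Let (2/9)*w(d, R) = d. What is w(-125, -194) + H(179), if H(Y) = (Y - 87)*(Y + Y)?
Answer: 64747/2 ≈ 32374.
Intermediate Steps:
w(d, R) = 9*d/2
H(Y) = 2*Y*(-87 + Y) (H(Y) = (-87 + Y)*(2*Y) = 2*Y*(-87 + Y))
w(-125, -194) + H(179) = (9/2)*(-125) + 2*179*(-87 + 179) = -1125/2 + 2*179*92 = -1125/2 + 32936 = 64747/2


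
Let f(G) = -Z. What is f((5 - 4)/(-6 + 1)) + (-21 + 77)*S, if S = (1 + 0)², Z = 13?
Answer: 43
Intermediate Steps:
S = 1 (S = 1² = 1)
f(G) = -13 (f(G) = -1*13 = -13)
f((5 - 4)/(-6 + 1)) + (-21 + 77)*S = -13 + (-21 + 77)*1 = -13 + 56*1 = -13 + 56 = 43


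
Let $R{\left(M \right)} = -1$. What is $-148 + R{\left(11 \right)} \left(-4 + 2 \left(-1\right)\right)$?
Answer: $-142$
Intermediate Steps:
$-148 + R{\left(11 \right)} \left(-4 + 2 \left(-1\right)\right) = -148 - \left(-4 + 2 \left(-1\right)\right) = -148 - \left(-4 - 2\right) = -148 - -6 = -148 + 6 = -142$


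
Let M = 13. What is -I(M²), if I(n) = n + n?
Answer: -338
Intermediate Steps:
I(n) = 2*n
-I(M²) = -2*13² = -2*169 = -1*338 = -338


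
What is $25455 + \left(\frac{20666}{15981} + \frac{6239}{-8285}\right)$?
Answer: $\frac{3370379313526}{132402585} \approx 25456.0$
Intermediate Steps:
$25455 + \left(\frac{20666}{15981} + \frac{6239}{-8285}\right) = 25455 + \left(20666 \cdot \frac{1}{15981} + 6239 \left(- \frac{1}{8285}\right)\right) = 25455 + \left(\frac{20666}{15981} - \frac{6239}{8285}\right) = 25455 + \frac{71512351}{132402585} = \frac{3370379313526}{132402585}$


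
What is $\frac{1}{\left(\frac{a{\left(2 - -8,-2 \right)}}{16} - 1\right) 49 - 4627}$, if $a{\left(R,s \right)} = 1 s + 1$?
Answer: $- \frac{16}{74865} \approx -0.00021372$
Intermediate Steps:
$a{\left(R,s \right)} = 1 + s$ ($a{\left(R,s \right)} = s + 1 = 1 + s$)
$\frac{1}{\left(\frac{a{\left(2 - -8,-2 \right)}}{16} - 1\right) 49 - 4627} = \frac{1}{\left(\frac{1 - 2}{16} - 1\right) 49 - 4627} = \frac{1}{\left(\left(-1\right) \frac{1}{16} - 1\right) 49 - 4627} = \frac{1}{\left(- \frac{1}{16} - 1\right) 49 - 4627} = \frac{1}{\left(- \frac{17}{16}\right) 49 - 4627} = \frac{1}{- \frac{833}{16} - 4627} = \frac{1}{- \frac{74865}{16}} = - \frac{16}{74865}$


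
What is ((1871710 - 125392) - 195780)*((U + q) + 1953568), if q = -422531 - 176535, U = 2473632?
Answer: 5935667236092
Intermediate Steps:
q = -599066
((1871710 - 125392) - 195780)*((U + q) + 1953568) = ((1871710 - 125392) - 195780)*((2473632 - 599066) + 1953568) = (1746318 - 195780)*(1874566 + 1953568) = 1550538*3828134 = 5935667236092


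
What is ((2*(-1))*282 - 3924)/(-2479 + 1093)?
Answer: 68/21 ≈ 3.2381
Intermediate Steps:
((2*(-1))*282 - 3924)/(-2479 + 1093) = (-2*282 - 3924)/(-1386) = (-564 - 3924)*(-1/1386) = -4488*(-1/1386) = 68/21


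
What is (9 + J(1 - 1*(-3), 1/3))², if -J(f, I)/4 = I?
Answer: 529/9 ≈ 58.778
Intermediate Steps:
J(f, I) = -4*I
(9 + J(1 - 1*(-3), 1/3))² = (9 - 4/3)² = (23/3)² = 529/9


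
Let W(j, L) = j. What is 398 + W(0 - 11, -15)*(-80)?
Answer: 1278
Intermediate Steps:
398 + W(0 - 11, -15)*(-80) = 398 + (0 - 11)*(-80) = 398 - 11*(-80) = 398 + 880 = 1278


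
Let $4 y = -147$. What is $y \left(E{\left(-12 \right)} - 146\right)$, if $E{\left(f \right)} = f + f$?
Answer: $\frac{12495}{2} \approx 6247.5$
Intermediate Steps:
$y = - \frac{147}{4}$ ($y = \frac{1}{4} \left(-147\right) = - \frac{147}{4} \approx -36.75$)
$E{\left(f \right)} = 2 f$
$y \left(E{\left(-12 \right)} - 146\right) = - \frac{147 \left(2 \left(-12\right) - 146\right)}{4} = - \frac{147 \left(-24 - 146\right)}{4} = \left(- \frac{147}{4}\right) \left(-170\right) = \frac{12495}{2}$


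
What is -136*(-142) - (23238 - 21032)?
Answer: 17106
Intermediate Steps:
-136*(-142) - (23238 - 21032) = 19312 - 1*2206 = 19312 - 2206 = 17106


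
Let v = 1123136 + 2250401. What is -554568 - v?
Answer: -3928105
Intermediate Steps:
v = 3373537
-554568 - v = -554568 - 1*3373537 = -554568 - 3373537 = -3928105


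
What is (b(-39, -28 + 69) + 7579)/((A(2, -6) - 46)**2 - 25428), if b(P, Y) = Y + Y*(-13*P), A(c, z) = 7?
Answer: -9469/7969 ≈ -1.1882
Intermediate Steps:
b(P, Y) = Y - 13*P*Y
(b(-39, -28 + 69) + 7579)/((A(2, -6) - 46)**2 - 25428) = ((-28 + 69)*(1 - 13*(-39)) + 7579)/((7 - 46)**2 - 25428) = (41*(1 + 507) + 7579)/((-39)**2 - 25428) = (41*508 + 7579)/(1521 - 25428) = (20828 + 7579)/(-23907) = 28407*(-1/23907) = -9469/7969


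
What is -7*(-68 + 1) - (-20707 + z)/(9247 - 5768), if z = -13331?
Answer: 1665689/3479 ≈ 478.78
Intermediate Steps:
-7*(-68 + 1) - (-20707 + z)/(9247 - 5768) = -7*(-68 + 1) - (-20707 - 13331)/(9247 - 5768) = -7*(-67) - (-34038)/3479 = 469 - (-34038)/3479 = 469 - 1*(-34038/3479) = 469 + 34038/3479 = 1665689/3479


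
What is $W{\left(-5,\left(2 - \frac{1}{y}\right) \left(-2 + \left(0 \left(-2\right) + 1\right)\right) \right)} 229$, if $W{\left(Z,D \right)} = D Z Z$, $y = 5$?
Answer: $-10305$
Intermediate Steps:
$W{\left(Z,D \right)} = D Z^{2}$
$W{\left(-5,\left(2 - \frac{1}{y}\right) \left(-2 + \left(0 \left(-2\right) + 1\right)\right) \right)} 229 = \left(2 - \frac{1}{5}\right) \left(-2 + \left(0 \left(-2\right) + 1\right)\right) \left(-5\right)^{2} \cdot 229 = \left(2 - \frac{1}{5}\right) \left(-2 + \left(0 + 1\right)\right) 25 \cdot 229 = \left(2 - \frac{1}{5}\right) \left(-2 + 1\right) 25 \cdot 229 = \frac{9}{5} \left(-1\right) 25 \cdot 229 = \left(- \frac{9}{5}\right) 25 \cdot 229 = \left(-45\right) 229 = -10305$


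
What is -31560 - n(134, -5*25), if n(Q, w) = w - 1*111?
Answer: -31324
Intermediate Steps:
n(Q, w) = -111 + w (n(Q, w) = w - 111 = -111 + w)
-31560 - n(134, -5*25) = -31560 - (-111 - 5*25) = -31560 - (-111 - 125) = -31560 - 1*(-236) = -31560 + 236 = -31324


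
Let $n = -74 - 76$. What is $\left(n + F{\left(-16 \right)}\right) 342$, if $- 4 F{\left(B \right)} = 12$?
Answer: $-52326$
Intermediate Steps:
$F{\left(B \right)} = -3$ ($F{\left(B \right)} = \left(- \frac{1}{4}\right) 12 = -3$)
$n = -150$ ($n = -74 - 76 = -150$)
$\left(n + F{\left(-16 \right)}\right) 342 = \left(-150 - 3\right) 342 = \left(-153\right) 342 = -52326$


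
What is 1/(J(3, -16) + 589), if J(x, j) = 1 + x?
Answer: 1/593 ≈ 0.0016863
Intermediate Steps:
1/(J(3, -16) + 589) = 1/((1 + 3) + 589) = 1/(4 + 589) = 1/593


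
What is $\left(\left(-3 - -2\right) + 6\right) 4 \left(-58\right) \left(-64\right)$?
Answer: $74240$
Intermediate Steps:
$\left(\left(-3 - -2\right) + 6\right) 4 \left(-58\right) \left(-64\right) = \left(\left(-3 + 2\right) + 6\right) 4 \left(-58\right) \left(-64\right) = \left(-1 + 6\right) 4 \left(-58\right) \left(-64\right) = 5 \cdot 4 \left(-58\right) \left(-64\right) = 20 \left(-58\right) \left(-64\right) = \left(-1160\right) \left(-64\right) = 74240$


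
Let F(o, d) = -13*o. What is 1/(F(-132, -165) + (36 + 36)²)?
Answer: 1/6900 ≈ 0.00014493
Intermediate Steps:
1/(F(-132, -165) + (36 + 36)²) = 1/(-13*(-132) + (36 + 36)²) = 1/(1716 + 72²) = 1/(1716 + 5184) = 1/6900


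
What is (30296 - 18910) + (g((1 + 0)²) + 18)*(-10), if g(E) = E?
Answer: 11196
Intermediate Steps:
(30296 - 18910) + (g((1 + 0)²) + 18)*(-10) = (30296 - 18910) + ((1 + 0)² + 18)*(-10) = 11386 + (1² + 18)*(-10) = 11386 + (1 + 18)*(-10) = 11386 + 19*(-10) = 11386 - 190 = 11196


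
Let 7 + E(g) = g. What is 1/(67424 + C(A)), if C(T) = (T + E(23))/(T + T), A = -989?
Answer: 1978/133365645 ≈ 1.4831e-5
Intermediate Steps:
E(g) = -7 + g
C(T) = (16 + T)/(2*T) (C(T) = (T + (-7 + 23))/(T + T) = (T + 16)/((2*T)) = (16 + T)*(1/(2*T)) = (16 + T)/(2*T))
1/(67424 + C(A)) = 1/(67424 + (1/2)*(16 - 989)/(-989)) = 1/(67424 + (1/2)*(-1/989)*(-973)) = 1/(67424 + 973/1978) = 1/(133365645/1978) = 1978/133365645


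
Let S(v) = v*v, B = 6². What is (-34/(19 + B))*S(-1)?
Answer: -34/55 ≈ -0.61818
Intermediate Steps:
B = 36
S(v) = v²
(-34/(19 + B))*S(-1) = (-34/(19 + 36))*(-1)² = (-34/55)*1 = ((1/55)*(-34))*1 = -34/55*1 = -34/55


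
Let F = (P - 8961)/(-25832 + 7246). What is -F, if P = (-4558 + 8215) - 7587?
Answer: -12891/18586 ≈ -0.69359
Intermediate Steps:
P = -3930 (P = 3657 - 7587 = -3930)
F = 12891/18586 (F = (-3930 - 8961)/(-25832 + 7246) = -12891/(-18586) = -12891*(-1/18586) = 12891/18586 ≈ 0.69359)
-F = -1*12891/18586 = -12891/18586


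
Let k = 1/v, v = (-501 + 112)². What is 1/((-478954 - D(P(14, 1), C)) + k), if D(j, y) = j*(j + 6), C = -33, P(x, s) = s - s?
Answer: -151321/72475798233 ≈ -2.0879e-6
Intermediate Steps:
P(x, s) = 0
v = 151321 (v = (-389)² = 151321)
D(j, y) = j*(6 + j)
k = 1/151321 ≈ 6.6085e-6
1/((-478954 - D(P(14, 1), C)) + k) = 1/((-478954 - 0*(6 + 0)) + 1/151321) = 1/((-478954 - 0*6) + 1/151321) = 1/((-478954 - 1*0) + 1/151321) = 1/((-478954 + 0) + 1/151321) = 1/(-478954 + 1/151321) = 1/(-72475798233/151321) = -151321/72475798233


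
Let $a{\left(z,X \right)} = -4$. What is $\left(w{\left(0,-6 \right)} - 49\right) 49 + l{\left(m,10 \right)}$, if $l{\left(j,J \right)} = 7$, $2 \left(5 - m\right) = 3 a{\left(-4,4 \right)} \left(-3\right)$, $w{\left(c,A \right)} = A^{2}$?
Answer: $-630$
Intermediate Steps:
$m = -13$ ($m = 5 - \frac{3 \left(-4\right) \left(-3\right)}{2} = 5 - \frac{\left(-12\right) \left(-3\right)}{2} = 5 - 18 = -13$)
$\left(w{\left(0,-6 \right)} - 49\right) 49 + l{\left(m,10 \right)} = \left(\left(-6\right)^{2} - 49\right) 49 + 7 = \left(36 - 49\right) 49 + 7 = \left(-13\right) 49 + 7 = -637 + 7 = -630$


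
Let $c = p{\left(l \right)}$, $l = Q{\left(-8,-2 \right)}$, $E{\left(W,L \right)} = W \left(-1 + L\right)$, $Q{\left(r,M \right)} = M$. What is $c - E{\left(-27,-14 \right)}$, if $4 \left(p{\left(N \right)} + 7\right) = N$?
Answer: $- \frac{825}{2} \approx -412.5$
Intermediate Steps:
$l = -2$
$p{\left(N \right)} = -7 + \frac{N}{4}$
$c = - \frac{15}{2}$ ($c = -7 + \frac{1}{4} \left(-2\right) = -7 - \frac{1}{2} = - \frac{15}{2} \approx -7.5$)
$c - E{\left(-27,-14 \right)} = - \frac{15}{2} - - 27 \left(-1 - 14\right) = - \frac{15}{2} - \left(-27\right) \left(-15\right) = - \frac{15}{2} - 405 = - \frac{825}{2}$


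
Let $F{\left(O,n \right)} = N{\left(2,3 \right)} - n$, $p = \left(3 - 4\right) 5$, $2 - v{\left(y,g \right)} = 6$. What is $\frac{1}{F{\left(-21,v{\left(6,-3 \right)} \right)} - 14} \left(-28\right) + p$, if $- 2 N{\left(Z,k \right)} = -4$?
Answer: $- \frac{3}{2} \approx -1.5$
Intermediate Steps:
$v{\left(y,g \right)} = -4$ ($v{\left(y,g \right)} = 2 - 6 = -4$)
$N{\left(Z,k \right)} = 2$ ($N{\left(Z,k \right)} = \left(- \frac{1}{2}\right) \left(-4\right) = 2$)
$p = -5$ ($p = \left(-1\right) 5 = -5$)
$F{\left(O,n \right)} = 2 - n$
$\frac{1}{F{\left(-21,v{\left(6,-3 \right)} \right)} - 14} \left(-28\right) + p = \frac{1}{\left(2 - -4\right) - 14} \left(-28\right) - 5 = \frac{1}{\left(2 + 4\right) - 14} \left(-28\right) - 5 = \frac{1}{6 - 14} \left(-28\right) - 5 = \frac{1}{-8} \left(-28\right) - 5 = \left(- \frac{1}{8}\right) \left(-28\right) - 5 = \frac{7}{2} - 5 = - \frac{3}{2}$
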